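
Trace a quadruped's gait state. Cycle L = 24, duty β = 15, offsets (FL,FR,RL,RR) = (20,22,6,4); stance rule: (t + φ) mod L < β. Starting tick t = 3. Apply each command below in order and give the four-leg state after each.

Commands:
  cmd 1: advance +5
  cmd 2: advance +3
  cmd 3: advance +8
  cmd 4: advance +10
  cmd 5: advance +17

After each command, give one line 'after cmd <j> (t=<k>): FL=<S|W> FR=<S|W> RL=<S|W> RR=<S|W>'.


after cmd 1 (t=8): FL=S FR=S RL=S RR=S
after cmd 2 (t=11): FL=S FR=S RL=W RR=W
after cmd 3 (t=19): FL=W FR=W RL=S RR=W
after cmd 4 (t=29): FL=S FR=S RL=S RR=S
after cmd 5 (t=46): FL=W FR=W RL=S RR=S

start t=3: FL=W FR=S RL=S RR=S
cmd 1: advance +5 → t=8, phase=(4,6,14,12) → FL=S FR=S RL=S RR=S
cmd 2: advance +3 → t=11, phase=(7,9,17,15) → FL=S FR=S RL=W RR=W
cmd 3: advance +8 → t=19, phase=(15,17,1,23) → FL=W FR=W RL=S RR=W
cmd 4: advance +10 → t=29, phase=(1,3,11,9) → FL=S FR=S RL=S RR=S
cmd 5: advance +17 → t=46, phase=(18,20,4,2) → FL=W FR=W RL=S RR=S


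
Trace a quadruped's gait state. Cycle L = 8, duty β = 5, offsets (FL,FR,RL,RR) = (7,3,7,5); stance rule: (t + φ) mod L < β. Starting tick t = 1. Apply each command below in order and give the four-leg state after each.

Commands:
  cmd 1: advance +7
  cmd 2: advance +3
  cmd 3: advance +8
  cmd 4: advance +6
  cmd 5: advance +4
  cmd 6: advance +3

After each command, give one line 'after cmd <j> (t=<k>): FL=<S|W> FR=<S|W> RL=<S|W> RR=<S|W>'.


start t=1: FL=S FR=S RL=S RR=W
cmd 1: advance +7 → t=8, phase=(7,3,7,5) → FL=W FR=S RL=W RR=W
cmd 2: advance +3 → t=11, phase=(2,6,2,0) → FL=S FR=W RL=S RR=S
cmd 3: advance +8 → t=19, phase=(2,6,2,0) → FL=S FR=W RL=S RR=S
cmd 4: advance +6 → t=25, phase=(0,4,0,6) → FL=S FR=S RL=S RR=W
cmd 5: advance +4 → t=29, phase=(4,0,4,2) → FL=S FR=S RL=S RR=S
cmd 6: advance +3 → t=32, phase=(7,3,7,5) → FL=W FR=S RL=W RR=W

after cmd 1 (t=8): FL=W FR=S RL=W RR=W
after cmd 2 (t=11): FL=S FR=W RL=S RR=S
after cmd 3 (t=19): FL=S FR=W RL=S RR=S
after cmd 4 (t=25): FL=S FR=S RL=S RR=W
after cmd 5 (t=29): FL=S FR=S RL=S RR=S
after cmd 6 (t=32): FL=W FR=S RL=W RR=W


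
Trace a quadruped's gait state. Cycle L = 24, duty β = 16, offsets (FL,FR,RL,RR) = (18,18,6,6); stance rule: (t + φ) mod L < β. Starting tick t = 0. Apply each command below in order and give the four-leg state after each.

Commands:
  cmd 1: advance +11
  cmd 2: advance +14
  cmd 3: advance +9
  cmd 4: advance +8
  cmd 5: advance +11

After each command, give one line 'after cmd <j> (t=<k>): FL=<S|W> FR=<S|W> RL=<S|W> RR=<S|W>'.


after cmd 1 (t=11): FL=S FR=S RL=W RR=W
after cmd 2 (t=25): FL=W FR=W RL=S RR=S
after cmd 3 (t=34): FL=S FR=S RL=W RR=W
after cmd 4 (t=42): FL=S FR=S RL=S RR=S
after cmd 5 (t=53): FL=W FR=W RL=S RR=S

start t=0: FL=W FR=W RL=S RR=S
cmd 1: advance +11 → t=11, phase=(5,5,17,17) → FL=S FR=S RL=W RR=W
cmd 2: advance +14 → t=25, phase=(19,19,7,7) → FL=W FR=W RL=S RR=S
cmd 3: advance +9 → t=34, phase=(4,4,16,16) → FL=S FR=S RL=W RR=W
cmd 4: advance +8 → t=42, phase=(12,12,0,0) → FL=S FR=S RL=S RR=S
cmd 5: advance +11 → t=53, phase=(23,23,11,11) → FL=W FR=W RL=S RR=S


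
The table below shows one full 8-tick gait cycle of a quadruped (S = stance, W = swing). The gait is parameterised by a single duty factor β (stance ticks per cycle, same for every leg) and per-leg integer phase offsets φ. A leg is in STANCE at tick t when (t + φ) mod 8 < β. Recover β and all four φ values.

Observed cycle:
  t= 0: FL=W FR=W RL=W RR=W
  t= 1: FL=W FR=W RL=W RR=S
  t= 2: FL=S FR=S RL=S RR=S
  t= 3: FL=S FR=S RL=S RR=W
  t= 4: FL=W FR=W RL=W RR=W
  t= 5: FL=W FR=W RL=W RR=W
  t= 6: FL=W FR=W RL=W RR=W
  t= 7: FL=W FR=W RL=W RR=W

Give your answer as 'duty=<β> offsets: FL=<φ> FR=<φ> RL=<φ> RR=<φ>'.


duty=2 offsets: FL=6 FR=6 RL=6 RR=7

duty β = stance ticks per leg = 2
FL: stance ticks = 2; W→S at t=2 → φ=6
FR: stance ticks = 2; W→S at t=2 → φ=6
RL: stance ticks = 2; W→S at t=2 → φ=6
RR: stance ticks = 2; W→S at t=1 → φ=7


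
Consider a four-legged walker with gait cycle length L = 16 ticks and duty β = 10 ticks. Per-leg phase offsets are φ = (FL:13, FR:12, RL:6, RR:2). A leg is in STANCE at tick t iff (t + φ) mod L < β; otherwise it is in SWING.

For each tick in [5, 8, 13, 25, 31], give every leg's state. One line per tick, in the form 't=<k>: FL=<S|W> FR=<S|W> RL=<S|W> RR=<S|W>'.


t=5: FL=S FR=S RL=W RR=S
t=8: FL=S FR=S RL=W RR=W
t=13: FL=W FR=S RL=S RR=W
t=25: FL=S FR=S RL=W RR=W
t=31: FL=W FR=W RL=S RR=S

t=5: phase=(2,1,11,7) vs β=10 → FL=S FR=S RL=W RR=S
t=8: phase=(5,4,14,10) vs β=10 → FL=S FR=S RL=W RR=W
t=13: phase=(10,9,3,15) vs β=10 → FL=W FR=S RL=S RR=W
t=25: phase=(6,5,15,11) vs β=10 → FL=S FR=S RL=W RR=W
t=31: phase=(12,11,5,1) vs β=10 → FL=W FR=W RL=S RR=S


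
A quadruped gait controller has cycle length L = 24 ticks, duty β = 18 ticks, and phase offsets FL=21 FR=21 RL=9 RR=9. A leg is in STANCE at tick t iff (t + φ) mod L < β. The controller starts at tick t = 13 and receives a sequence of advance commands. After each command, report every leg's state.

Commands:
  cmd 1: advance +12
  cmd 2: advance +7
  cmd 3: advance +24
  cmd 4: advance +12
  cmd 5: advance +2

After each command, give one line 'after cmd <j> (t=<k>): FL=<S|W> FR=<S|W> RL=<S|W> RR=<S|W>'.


after cmd 1 (t=25): FL=W FR=W RL=S RR=S
after cmd 2 (t=32): FL=S FR=S RL=S RR=S
after cmd 3 (t=56): FL=S FR=S RL=S RR=S
after cmd 4 (t=68): FL=S FR=S RL=S RR=S
after cmd 5 (t=70): FL=W FR=W RL=S RR=S

start t=13: FL=S FR=S RL=W RR=W
cmd 1: advance +12 → t=25, phase=(22,22,10,10) → FL=W FR=W RL=S RR=S
cmd 2: advance +7 → t=32, phase=(5,5,17,17) → FL=S FR=S RL=S RR=S
cmd 3: advance +24 → t=56, phase=(5,5,17,17) → FL=S FR=S RL=S RR=S
cmd 4: advance +12 → t=68, phase=(17,17,5,5) → FL=S FR=S RL=S RR=S
cmd 5: advance +2 → t=70, phase=(19,19,7,7) → FL=W FR=W RL=S RR=S


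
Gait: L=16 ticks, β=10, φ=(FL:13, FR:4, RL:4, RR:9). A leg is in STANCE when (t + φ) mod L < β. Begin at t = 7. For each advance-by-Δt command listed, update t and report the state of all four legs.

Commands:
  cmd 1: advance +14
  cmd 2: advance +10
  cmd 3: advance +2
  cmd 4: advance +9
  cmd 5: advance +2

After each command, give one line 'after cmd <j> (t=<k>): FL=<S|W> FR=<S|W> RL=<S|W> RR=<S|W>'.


start t=7: FL=S FR=W RL=W RR=S
cmd 1: advance +14 → t=21, phase=(2,9,9,14) → FL=S FR=S RL=S RR=W
cmd 2: advance +10 → t=31, phase=(12,3,3,8) → FL=W FR=S RL=S RR=S
cmd 3: advance +2 → t=33, phase=(14,5,5,10) → FL=W FR=S RL=S RR=W
cmd 4: advance +9 → t=42, phase=(7,14,14,3) → FL=S FR=W RL=W RR=S
cmd 5: advance +2 → t=44, phase=(9,0,0,5) → FL=S FR=S RL=S RR=S

after cmd 1 (t=21): FL=S FR=S RL=S RR=W
after cmd 2 (t=31): FL=W FR=S RL=S RR=S
after cmd 3 (t=33): FL=W FR=S RL=S RR=W
after cmd 4 (t=42): FL=S FR=W RL=W RR=S
after cmd 5 (t=44): FL=S FR=S RL=S RR=S


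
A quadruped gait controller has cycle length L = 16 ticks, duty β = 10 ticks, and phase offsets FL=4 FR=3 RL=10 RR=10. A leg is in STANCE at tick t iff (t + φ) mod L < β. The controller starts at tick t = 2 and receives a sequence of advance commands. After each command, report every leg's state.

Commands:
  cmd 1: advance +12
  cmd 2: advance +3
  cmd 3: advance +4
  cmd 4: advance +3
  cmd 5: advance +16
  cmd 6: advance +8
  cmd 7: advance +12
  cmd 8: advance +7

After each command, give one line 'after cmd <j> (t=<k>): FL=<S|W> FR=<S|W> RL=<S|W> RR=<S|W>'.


after cmd 1 (t=14): FL=S FR=S RL=S RR=S
after cmd 2 (t=17): FL=S FR=S RL=W RR=W
after cmd 3 (t=21): FL=S FR=S RL=W RR=W
after cmd 4 (t=24): FL=W FR=W RL=S RR=S
after cmd 5 (t=40): FL=W FR=W RL=S RR=S
after cmd 6 (t=48): FL=S FR=S RL=W RR=W
after cmd 7 (t=60): FL=S FR=W RL=S RR=S
after cmd 8 (t=67): FL=S FR=S RL=W RR=W

start t=2: FL=S FR=S RL=W RR=W
cmd 1: advance +12 → t=14, phase=(2,1,8,8) → FL=S FR=S RL=S RR=S
cmd 2: advance +3 → t=17, phase=(5,4,11,11) → FL=S FR=S RL=W RR=W
cmd 3: advance +4 → t=21, phase=(9,8,15,15) → FL=S FR=S RL=W RR=W
cmd 4: advance +3 → t=24, phase=(12,11,2,2) → FL=W FR=W RL=S RR=S
cmd 5: advance +16 → t=40, phase=(12,11,2,2) → FL=W FR=W RL=S RR=S
cmd 6: advance +8 → t=48, phase=(4,3,10,10) → FL=S FR=S RL=W RR=W
cmd 7: advance +12 → t=60, phase=(0,15,6,6) → FL=S FR=W RL=S RR=S
cmd 8: advance +7 → t=67, phase=(7,6,13,13) → FL=S FR=S RL=W RR=W


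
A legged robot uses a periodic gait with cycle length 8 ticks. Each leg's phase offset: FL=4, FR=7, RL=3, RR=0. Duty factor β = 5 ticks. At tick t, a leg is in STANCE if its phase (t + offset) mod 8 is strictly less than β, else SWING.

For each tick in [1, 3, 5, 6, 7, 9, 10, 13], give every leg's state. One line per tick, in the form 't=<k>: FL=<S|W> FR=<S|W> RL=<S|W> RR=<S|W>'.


t=1: phase=(5,0,4,1) vs β=5 → FL=W FR=S RL=S RR=S
t=3: phase=(7,2,6,3) vs β=5 → FL=W FR=S RL=W RR=S
t=5: phase=(1,4,0,5) vs β=5 → FL=S FR=S RL=S RR=W
t=6: phase=(2,5,1,6) vs β=5 → FL=S FR=W RL=S RR=W
t=7: phase=(3,6,2,7) vs β=5 → FL=S FR=W RL=S RR=W
t=9: phase=(5,0,4,1) vs β=5 → FL=W FR=S RL=S RR=S
t=10: phase=(6,1,5,2) vs β=5 → FL=W FR=S RL=W RR=S
t=13: phase=(1,4,0,5) vs β=5 → FL=S FR=S RL=S RR=W

t=1: FL=W FR=S RL=S RR=S
t=3: FL=W FR=S RL=W RR=S
t=5: FL=S FR=S RL=S RR=W
t=6: FL=S FR=W RL=S RR=W
t=7: FL=S FR=W RL=S RR=W
t=9: FL=W FR=S RL=S RR=S
t=10: FL=W FR=S RL=W RR=S
t=13: FL=S FR=S RL=S RR=W


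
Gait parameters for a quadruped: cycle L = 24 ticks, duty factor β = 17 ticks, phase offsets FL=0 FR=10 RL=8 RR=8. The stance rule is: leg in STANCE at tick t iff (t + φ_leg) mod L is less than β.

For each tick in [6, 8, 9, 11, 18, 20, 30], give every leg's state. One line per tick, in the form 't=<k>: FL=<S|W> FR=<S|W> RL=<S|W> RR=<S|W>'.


t=6: FL=S FR=S RL=S RR=S
t=8: FL=S FR=W RL=S RR=S
t=9: FL=S FR=W RL=W RR=W
t=11: FL=S FR=W RL=W RR=W
t=18: FL=W FR=S RL=S RR=S
t=20: FL=W FR=S RL=S RR=S
t=30: FL=S FR=S RL=S RR=S

t=6: phase=(6,16,14,14) vs β=17 → FL=S FR=S RL=S RR=S
t=8: phase=(8,18,16,16) vs β=17 → FL=S FR=W RL=S RR=S
t=9: phase=(9,19,17,17) vs β=17 → FL=S FR=W RL=W RR=W
t=11: phase=(11,21,19,19) vs β=17 → FL=S FR=W RL=W RR=W
t=18: phase=(18,4,2,2) vs β=17 → FL=W FR=S RL=S RR=S
t=20: phase=(20,6,4,4) vs β=17 → FL=W FR=S RL=S RR=S
t=30: phase=(6,16,14,14) vs β=17 → FL=S FR=S RL=S RR=S


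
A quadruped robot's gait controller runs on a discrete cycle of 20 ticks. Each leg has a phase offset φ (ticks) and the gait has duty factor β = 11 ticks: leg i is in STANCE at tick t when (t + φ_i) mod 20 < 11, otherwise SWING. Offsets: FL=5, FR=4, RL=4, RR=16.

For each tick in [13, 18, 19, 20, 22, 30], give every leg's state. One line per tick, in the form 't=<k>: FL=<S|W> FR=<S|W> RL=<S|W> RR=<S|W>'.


t=13: phase=(18,17,17,9) vs β=11 → FL=W FR=W RL=W RR=S
t=18: phase=(3,2,2,14) vs β=11 → FL=S FR=S RL=S RR=W
t=19: phase=(4,3,3,15) vs β=11 → FL=S FR=S RL=S RR=W
t=20: phase=(5,4,4,16) vs β=11 → FL=S FR=S RL=S RR=W
t=22: phase=(7,6,6,18) vs β=11 → FL=S FR=S RL=S RR=W
t=30: phase=(15,14,14,6) vs β=11 → FL=W FR=W RL=W RR=S

t=13: FL=W FR=W RL=W RR=S
t=18: FL=S FR=S RL=S RR=W
t=19: FL=S FR=S RL=S RR=W
t=20: FL=S FR=S RL=S RR=W
t=22: FL=S FR=S RL=S RR=W
t=30: FL=W FR=W RL=W RR=S


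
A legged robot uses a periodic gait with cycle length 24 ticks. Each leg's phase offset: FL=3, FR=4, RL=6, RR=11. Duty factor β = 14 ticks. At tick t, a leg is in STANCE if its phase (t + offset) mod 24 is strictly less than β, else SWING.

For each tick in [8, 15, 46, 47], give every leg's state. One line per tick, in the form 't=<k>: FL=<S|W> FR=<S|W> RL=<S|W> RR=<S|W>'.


t=8: phase=(11,12,14,19) vs β=14 → FL=S FR=S RL=W RR=W
t=15: phase=(18,19,21,2) vs β=14 → FL=W FR=W RL=W RR=S
t=46: phase=(1,2,4,9) vs β=14 → FL=S FR=S RL=S RR=S
t=47: phase=(2,3,5,10) vs β=14 → FL=S FR=S RL=S RR=S

t=8: FL=S FR=S RL=W RR=W
t=15: FL=W FR=W RL=W RR=S
t=46: FL=S FR=S RL=S RR=S
t=47: FL=S FR=S RL=S RR=S


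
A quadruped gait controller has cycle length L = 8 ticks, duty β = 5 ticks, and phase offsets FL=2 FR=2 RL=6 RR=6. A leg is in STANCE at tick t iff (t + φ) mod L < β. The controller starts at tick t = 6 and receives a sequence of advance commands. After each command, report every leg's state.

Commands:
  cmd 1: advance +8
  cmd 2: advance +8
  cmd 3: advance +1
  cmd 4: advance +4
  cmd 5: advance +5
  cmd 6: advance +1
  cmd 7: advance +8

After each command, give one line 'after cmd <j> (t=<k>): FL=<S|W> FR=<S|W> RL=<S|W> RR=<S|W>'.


after cmd 1 (t=14): FL=S FR=S RL=S RR=S
after cmd 2 (t=22): FL=S FR=S RL=S RR=S
after cmd 3 (t=23): FL=S FR=S RL=W RR=W
after cmd 4 (t=27): FL=W FR=W RL=S RR=S
after cmd 5 (t=32): FL=S FR=S RL=W RR=W
after cmd 6 (t=33): FL=S FR=S RL=W RR=W
after cmd 7 (t=41): FL=S FR=S RL=W RR=W

start t=6: FL=S FR=S RL=S RR=S
cmd 1: advance +8 → t=14, phase=(0,0,4,4) → FL=S FR=S RL=S RR=S
cmd 2: advance +8 → t=22, phase=(0,0,4,4) → FL=S FR=S RL=S RR=S
cmd 3: advance +1 → t=23, phase=(1,1,5,5) → FL=S FR=S RL=W RR=W
cmd 4: advance +4 → t=27, phase=(5,5,1,1) → FL=W FR=W RL=S RR=S
cmd 5: advance +5 → t=32, phase=(2,2,6,6) → FL=S FR=S RL=W RR=W
cmd 6: advance +1 → t=33, phase=(3,3,7,7) → FL=S FR=S RL=W RR=W
cmd 7: advance +8 → t=41, phase=(3,3,7,7) → FL=S FR=S RL=W RR=W


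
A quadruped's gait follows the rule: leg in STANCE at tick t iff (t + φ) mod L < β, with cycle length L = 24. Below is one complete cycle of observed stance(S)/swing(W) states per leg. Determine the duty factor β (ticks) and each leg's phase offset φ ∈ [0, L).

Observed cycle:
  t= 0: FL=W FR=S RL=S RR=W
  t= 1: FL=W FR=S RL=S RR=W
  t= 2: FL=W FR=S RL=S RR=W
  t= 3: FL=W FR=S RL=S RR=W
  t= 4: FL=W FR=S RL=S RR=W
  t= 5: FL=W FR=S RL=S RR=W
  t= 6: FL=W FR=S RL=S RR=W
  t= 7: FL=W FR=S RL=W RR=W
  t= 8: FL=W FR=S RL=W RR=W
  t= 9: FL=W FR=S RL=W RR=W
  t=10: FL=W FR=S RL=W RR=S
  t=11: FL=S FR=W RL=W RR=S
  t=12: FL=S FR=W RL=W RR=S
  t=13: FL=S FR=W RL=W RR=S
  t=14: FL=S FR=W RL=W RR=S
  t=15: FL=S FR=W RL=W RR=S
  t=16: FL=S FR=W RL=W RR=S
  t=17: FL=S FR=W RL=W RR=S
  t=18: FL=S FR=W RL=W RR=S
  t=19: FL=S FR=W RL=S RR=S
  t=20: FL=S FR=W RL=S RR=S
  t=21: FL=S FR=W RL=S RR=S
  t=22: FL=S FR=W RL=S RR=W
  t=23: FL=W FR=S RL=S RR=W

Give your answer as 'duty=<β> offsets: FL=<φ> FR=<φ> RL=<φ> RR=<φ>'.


duty β = stance ticks per leg = 12
FL: stance ticks = 12; W→S at t=11 → φ=13
FR: stance ticks = 12; W→S at t=23 → φ=1
RL: stance ticks = 12; W→S at t=19 → φ=5
RR: stance ticks = 12; W→S at t=10 → φ=14

duty=12 offsets: FL=13 FR=1 RL=5 RR=14


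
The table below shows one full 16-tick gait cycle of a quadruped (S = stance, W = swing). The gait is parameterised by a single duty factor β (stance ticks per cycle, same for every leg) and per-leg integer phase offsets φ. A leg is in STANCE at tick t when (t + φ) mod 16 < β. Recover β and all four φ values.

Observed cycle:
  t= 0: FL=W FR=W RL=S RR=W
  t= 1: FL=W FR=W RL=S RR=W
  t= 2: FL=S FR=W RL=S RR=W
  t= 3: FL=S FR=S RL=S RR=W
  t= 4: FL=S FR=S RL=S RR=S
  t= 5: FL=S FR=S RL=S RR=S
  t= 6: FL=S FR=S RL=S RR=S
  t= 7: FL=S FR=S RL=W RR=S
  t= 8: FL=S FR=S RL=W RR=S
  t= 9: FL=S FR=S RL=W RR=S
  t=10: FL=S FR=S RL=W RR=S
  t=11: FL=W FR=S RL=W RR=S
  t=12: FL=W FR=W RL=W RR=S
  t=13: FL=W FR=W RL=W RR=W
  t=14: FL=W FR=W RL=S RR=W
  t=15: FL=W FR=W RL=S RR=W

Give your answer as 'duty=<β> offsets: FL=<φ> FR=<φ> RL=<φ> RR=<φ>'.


duty β = stance ticks per leg = 9
FL: stance ticks = 9; W→S at t=2 → φ=14
FR: stance ticks = 9; W→S at t=3 → φ=13
RL: stance ticks = 9; W→S at t=14 → φ=2
RR: stance ticks = 9; W→S at t=4 → φ=12

duty=9 offsets: FL=14 FR=13 RL=2 RR=12


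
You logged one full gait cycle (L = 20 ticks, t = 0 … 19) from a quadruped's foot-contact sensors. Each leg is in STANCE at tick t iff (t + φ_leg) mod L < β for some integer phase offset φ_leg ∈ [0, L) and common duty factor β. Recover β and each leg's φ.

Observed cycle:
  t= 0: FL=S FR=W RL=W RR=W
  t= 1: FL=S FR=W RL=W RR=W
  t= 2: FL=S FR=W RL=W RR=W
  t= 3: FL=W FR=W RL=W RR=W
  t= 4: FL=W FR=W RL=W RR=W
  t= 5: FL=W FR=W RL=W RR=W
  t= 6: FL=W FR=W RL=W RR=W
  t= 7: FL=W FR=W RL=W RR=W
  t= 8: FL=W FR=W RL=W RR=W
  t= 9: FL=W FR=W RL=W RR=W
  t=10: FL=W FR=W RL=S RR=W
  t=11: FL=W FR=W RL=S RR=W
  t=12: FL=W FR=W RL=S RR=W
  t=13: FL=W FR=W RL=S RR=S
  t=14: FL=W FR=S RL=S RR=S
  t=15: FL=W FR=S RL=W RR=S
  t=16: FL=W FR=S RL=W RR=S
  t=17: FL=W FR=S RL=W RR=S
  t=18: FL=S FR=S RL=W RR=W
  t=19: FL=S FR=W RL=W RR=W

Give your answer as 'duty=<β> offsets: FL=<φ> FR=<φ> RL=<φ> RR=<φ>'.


duty=5 offsets: FL=2 FR=6 RL=10 RR=7

duty β = stance ticks per leg = 5
FL: stance ticks = 5; W→S at t=18 → φ=2
FR: stance ticks = 5; W→S at t=14 → φ=6
RL: stance ticks = 5; W→S at t=10 → φ=10
RR: stance ticks = 5; W→S at t=13 → φ=7


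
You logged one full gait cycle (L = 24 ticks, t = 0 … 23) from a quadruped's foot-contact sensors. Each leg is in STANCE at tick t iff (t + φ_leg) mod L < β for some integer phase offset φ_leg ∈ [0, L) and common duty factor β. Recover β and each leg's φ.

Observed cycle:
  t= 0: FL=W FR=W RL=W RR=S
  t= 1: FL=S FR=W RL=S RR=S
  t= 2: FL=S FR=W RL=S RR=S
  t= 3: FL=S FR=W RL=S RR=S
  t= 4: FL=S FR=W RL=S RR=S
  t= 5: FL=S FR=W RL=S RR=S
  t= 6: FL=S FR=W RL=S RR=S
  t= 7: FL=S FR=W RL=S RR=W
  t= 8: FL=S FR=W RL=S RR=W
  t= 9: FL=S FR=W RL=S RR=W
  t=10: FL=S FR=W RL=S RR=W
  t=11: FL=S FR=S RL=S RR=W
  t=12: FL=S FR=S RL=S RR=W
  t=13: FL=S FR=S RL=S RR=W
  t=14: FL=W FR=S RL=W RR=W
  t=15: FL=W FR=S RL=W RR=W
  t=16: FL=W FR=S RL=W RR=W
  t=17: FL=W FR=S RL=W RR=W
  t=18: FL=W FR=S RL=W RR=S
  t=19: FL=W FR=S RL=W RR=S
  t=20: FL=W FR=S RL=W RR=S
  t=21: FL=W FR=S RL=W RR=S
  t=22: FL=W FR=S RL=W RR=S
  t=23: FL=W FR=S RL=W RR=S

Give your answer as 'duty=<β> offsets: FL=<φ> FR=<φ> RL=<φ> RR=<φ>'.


duty=13 offsets: FL=23 FR=13 RL=23 RR=6

duty β = stance ticks per leg = 13
FL: stance ticks = 13; W→S at t=1 → φ=23
FR: stance ticks = 13; W→S at t=11 → φ=13
RL: stance ticks = 13; W→S at t=1 → φ=23
RR: stance ticks = 13; W→S at t=18 → φ=6


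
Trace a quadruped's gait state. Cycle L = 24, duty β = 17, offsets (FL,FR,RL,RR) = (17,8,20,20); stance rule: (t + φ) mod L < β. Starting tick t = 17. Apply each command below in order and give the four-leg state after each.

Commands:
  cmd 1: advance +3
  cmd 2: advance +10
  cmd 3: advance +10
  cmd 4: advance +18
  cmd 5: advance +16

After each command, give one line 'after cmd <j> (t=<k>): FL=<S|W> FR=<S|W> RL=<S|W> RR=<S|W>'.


start t=17: FL=S FR=S RL=S RR=S
cmd 1: advance +3 → t=20, phase=(13,4,16,16) → FL=S FR=S RL=S RR=S
cmd 2: advance +10 → t=30, phase=(23,14,2,2) → FL=W FR=S RL=S RR=S
cmd 3: advance +10 → t=40, phase=(9,0,12,12) → FL=S FR=S RL=S RR=S
cmd 4: advance +18 → t=58, phase=(3,18,6,6) → FL=S FR=W RL=S RR=S
cmd 5: advance +16 → t=74, phase=(19,10,22,22) → FL=W FR=S RL=W RR=W

after cmd 1 (t=20): FL=S FR=S RL=S RR=S
after cmd 2 (t=30): FL=W FR=S RL=S RR=S
after cmd 3 (t=40): FL=S FR=S RL=S RR=S
after cmd 4 (t=58): FL=S FR=W RL=S RR=S
after cmd 5 (t=74): FL=W FR=S RL=W RR=W


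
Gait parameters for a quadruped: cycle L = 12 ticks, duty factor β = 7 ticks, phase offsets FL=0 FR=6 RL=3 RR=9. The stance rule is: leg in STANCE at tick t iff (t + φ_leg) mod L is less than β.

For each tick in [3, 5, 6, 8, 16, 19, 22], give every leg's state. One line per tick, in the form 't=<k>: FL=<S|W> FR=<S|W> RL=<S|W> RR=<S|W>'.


t=3: FL=S FR=W RL=S RR=S
t=5: FL=S FR=W RL=W RR=S
t=6: FL=S FR=S RL=W RR=S
t=8: FL=W FR=S RL=W RR=S
t=16: FL=S FR=W RL=W RR=S
t=19: FL=W FR=S RL=W RR=S
t=22: FL=W FR=S RL=S RR=W

t=3: phase=(3,9,6,0) vs β=7 → FL=S FR=W RL=S RR=S
t=5: phase=(5,11,8,2) vs β=7 → FL=S FR=W RL=W RR=S
t=6: phase=(6,0,9,3) vs β=7 → FL=S FR=S RL=W RR=S
t=8: phase=(8,2,11,5) vs β=7 → FL=W FR=S RL=W RR=S
t=16: phase=(4,10,7,1) vs β=7 → FL=S FR=W RL=W RR=S
t=19: phase=(7,1,10,4) vs β=7 → FL=W FR=S RL=W RR=S
t=22: phase=(10,4,1,7) vs β=7 → FL=W FR=S RL=S RR=W


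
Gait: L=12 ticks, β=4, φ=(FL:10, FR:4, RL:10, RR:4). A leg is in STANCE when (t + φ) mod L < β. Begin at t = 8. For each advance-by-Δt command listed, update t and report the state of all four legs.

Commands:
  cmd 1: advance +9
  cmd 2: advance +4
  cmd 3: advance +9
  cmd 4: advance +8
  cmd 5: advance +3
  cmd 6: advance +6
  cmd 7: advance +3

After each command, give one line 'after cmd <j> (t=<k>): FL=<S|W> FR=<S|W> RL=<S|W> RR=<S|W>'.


after cmd 1 (t=17): FL=S FR=W RL=S RR=W
after cmd 2 (t=21): FL=W FR=S RL=W RR=S
after cmd 3 (t=30): FL=W FR=W RL=W RR=W
after cmd 4 (t=38): FL=S FR=W RL=S RR=W
after cmd 5 (t=41): FL=S FR=W RL=S RR=W
after cmd 6 (t=47): FL=W FR=S RL=W RR=S
after cmd 7 (t=50): FL=S FR=W RL=S RR=W

start t=8: FL=W FR=S RL=W RR=S
cmd 1: advance +9 → t=17, phase=(3,9,3,9) → FL=S FR=W RL=S RR=W
cmd 2: advance +4 → t=21, phase=(7,1,7,1) → FL=W FR=S RL=W RR=S
cmd 3: advance +9 → t=30, phase=(4,10,4,10) → FL=W FR=W RL=W RR=W
cmd 4: advance +8 → t=38, phase=(0,6,0,6) → FL=S FR=W RL=S RR=W
cmd 5: advance +3 → t=41, phase=(3,9,3,9) → FL=S FR=W RL=S RR=W
cmd 6: advance +6 → t=47, phase=(9,3,9,3) → FL=W FR=S RL=W RR=S
cmd 7: advance +3 → t=50, phase=(0,6,0,6) → FL=S FR=W RL=S RR=W


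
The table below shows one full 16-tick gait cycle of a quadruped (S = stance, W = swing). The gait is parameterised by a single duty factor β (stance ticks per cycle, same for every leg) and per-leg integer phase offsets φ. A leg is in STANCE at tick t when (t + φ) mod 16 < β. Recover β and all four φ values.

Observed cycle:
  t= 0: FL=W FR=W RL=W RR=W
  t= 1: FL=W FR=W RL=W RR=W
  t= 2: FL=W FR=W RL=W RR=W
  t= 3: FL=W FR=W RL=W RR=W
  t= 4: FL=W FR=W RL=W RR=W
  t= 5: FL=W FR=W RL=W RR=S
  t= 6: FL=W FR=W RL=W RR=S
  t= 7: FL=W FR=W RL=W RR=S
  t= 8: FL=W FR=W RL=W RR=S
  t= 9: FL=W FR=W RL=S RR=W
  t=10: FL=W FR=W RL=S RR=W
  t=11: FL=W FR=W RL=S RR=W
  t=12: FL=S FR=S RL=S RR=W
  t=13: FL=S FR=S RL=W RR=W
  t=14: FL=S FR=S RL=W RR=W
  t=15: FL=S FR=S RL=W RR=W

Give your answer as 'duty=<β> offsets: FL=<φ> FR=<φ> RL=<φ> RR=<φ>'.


duty=4 offsets: FL=4 FR=4 RL=7 RR=11

duty β = stance ticks per leg = 4
FL: stance ticks = 4; W→S at t=12 → φ=4
FR: stance ticks = 4; W→S at t=12 → φ=4
RL: stance ticks = 4; W→S at t=9 → φ=7
RR: stance ticks = 4; W→S at t=5 → φ=11


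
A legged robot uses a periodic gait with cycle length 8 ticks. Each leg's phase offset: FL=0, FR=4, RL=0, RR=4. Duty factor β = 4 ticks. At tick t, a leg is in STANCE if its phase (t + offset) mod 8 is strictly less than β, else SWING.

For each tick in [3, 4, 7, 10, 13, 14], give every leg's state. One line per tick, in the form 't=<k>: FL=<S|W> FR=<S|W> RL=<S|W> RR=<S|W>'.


t=3: FL=S FR=W RL=S RR=W
t=4: FL=W FR=S RL=W RR=S
t=7: FL=W FR=S RL=W RR=S
t=10: FL=S FR=W RL=S RR=W
t=13: FL=W FR=S RL=W RR=S
t=14: FL=W FR=S RL=W RR=S

t=3: phase=(3,7,3,7) vs β=4 → FL=S FR=W RL=S RR=W
t=4: phase=(4,0,4,0) vs β=4 → FL=W FR=S RL=W RR=S
t=7: phase=(7,3,7,3) vs β=4 → FL=W FR=S RL=W RR=S
t=10: phase=(2,6,2,6) vs β=4 → FL=S FR=W RL=S RR=W
t=13: phase=(5,1,5,1) vs β=4 → FL=W FR=S RL=W RR=S
t=14: phase=(6,2,6,2) vs β=4 → FL=W FR=S RL=W RR=S


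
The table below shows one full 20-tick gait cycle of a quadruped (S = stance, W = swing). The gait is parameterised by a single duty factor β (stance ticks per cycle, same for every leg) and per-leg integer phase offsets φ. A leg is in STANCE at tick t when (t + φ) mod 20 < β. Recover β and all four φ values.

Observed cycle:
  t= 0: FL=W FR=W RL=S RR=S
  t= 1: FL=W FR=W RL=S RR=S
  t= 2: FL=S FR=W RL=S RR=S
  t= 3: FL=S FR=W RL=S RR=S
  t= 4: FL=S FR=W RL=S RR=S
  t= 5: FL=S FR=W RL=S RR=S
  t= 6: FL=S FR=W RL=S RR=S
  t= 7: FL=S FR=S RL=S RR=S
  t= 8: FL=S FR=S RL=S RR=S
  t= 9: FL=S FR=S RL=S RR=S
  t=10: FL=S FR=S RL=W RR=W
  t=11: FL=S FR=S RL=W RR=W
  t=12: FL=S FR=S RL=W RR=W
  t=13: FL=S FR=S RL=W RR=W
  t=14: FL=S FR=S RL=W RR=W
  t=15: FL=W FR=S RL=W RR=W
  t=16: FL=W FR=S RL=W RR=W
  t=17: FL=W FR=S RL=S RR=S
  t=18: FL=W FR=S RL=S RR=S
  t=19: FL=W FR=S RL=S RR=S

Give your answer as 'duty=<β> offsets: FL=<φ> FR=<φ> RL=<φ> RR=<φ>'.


duty=13 offsets: FL=18 FR=13 RL=3 RR=3

duty β = stance ticks per leg = 13
FL: stance ticks = 13; W→S at t=2 → φ=18
FR: stance ticks = 13; W→S at t=7 → φ=13
RL: stance ticks = 13; W→S at t=17 → φ=3
RR: stance ticks = 13; W→S at t=17 → φ=3


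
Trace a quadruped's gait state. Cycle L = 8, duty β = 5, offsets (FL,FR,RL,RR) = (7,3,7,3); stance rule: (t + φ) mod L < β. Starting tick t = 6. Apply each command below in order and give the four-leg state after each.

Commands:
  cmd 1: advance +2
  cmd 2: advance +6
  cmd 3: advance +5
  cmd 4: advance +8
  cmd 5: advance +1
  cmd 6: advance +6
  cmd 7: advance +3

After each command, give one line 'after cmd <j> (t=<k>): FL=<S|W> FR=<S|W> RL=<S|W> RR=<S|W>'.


start t=6: FL=W FR=S RL=W RR=S
cmd 1: advance +2 → t=8, phase=(7,3,7,3) → FL=W FR=S RL=W RR=S
cmd 2: advance +6 → t=14, phase=(5,1,5,1) → FL=W FR=S RL=W RR=S
cmd 3: advance +5 → t=19, phase=(2,6,2,6) → FL=S FR=W RL=S RR=W
cmd 4: advance +8 → t=27, phase=(2,6,2,6) → FL=S FR=W RL=S RR=W
cmd 5: advance +1 → t=28, phase=(3,7,3,7) → FL=S FR=W RL=S RR=W
cmd 6: advance +6 → t=34, phase=(1,5,1,5) → FL=S FR=W RL=S RR=W
cmd 7: advance +3 → t=37, phase=(4,0,4,0) → FL=S FR=S RL=S RR=S

after cmd 1 (t=8): FL=W FR=S RL=W RR=S
after cmd 2 (t=14): FL=W FR=S RL=W RR=S
after cmd 3 (t=19): FL=S FR=W RL=S RR=W
after cmd 4 (t=27): FL=S FR=W RL=S RR=W
after cmd 5 (t=28): FL=S FR=W RL=S RR=W
after cmd 6 (t=34): FL=S FR=W RL=S RR=W
after cmd 7 (t=37): FL=S FR=S RL=S RR=S


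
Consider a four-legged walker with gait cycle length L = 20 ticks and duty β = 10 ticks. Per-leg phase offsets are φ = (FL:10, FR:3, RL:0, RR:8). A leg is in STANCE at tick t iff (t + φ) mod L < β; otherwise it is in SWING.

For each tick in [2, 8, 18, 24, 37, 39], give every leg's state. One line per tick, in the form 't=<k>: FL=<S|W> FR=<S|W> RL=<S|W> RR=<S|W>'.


t=2: phase=(12,5,2,10) vs β=10 → FL=W FR=S RL=S RR=W
t=8: phase=(18,11,8,16) vs β=10 → FL=W FR=W RL=S RR=W
t=18: phase=(8,1,18,6) vs β=10 → FL=S FR=S RL=W RR=S
t=24: phase=(14,7,4,12) vs β=10 → FL=W FR=S RL=S RR=W
t=37: phase=(7,0,17,5) vs β=10 → FL=S FR=S RL=W RR=S
t=39: phase=(9,2,19,7) vs β=10 → FL=S FR=S RL=W RR=S

t=2: FL=W FR=S RL=S RR=W
t=8: FL=W FR=W RL=S RR=W
t=18: FL=S FR=S RL=W RR=S
t=24: FL=W FR=S RL=S RR=W
t=37: FL=S FR=S RL=W RR=S
t=39: FL=S FR=S RL=W RR=S


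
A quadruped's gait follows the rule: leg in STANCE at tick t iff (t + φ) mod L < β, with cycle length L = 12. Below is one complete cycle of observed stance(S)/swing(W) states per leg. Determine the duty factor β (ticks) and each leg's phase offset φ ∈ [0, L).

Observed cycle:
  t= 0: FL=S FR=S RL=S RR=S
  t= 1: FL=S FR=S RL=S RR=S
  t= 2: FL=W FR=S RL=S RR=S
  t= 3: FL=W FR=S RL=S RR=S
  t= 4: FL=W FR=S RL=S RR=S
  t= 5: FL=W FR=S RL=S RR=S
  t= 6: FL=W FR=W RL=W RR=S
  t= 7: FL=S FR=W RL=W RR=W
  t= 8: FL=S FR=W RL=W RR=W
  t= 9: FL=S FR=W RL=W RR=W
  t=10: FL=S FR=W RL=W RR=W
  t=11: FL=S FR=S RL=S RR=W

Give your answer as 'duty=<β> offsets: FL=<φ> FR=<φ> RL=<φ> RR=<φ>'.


duty=7 offsets: FL=5 FR=1 RL=1 RR=0

duty β = stance ticks per leg = 7
FL: stance ticks = 7; W→S at t=7 → φ=5
FR: stance ticks = 7; W→S at t=11 → φ=1
RL: stance ticks = 7; W→S at t=11 → φ=1
RR: stance ticks = 7; W→S at t=0 → φ=0


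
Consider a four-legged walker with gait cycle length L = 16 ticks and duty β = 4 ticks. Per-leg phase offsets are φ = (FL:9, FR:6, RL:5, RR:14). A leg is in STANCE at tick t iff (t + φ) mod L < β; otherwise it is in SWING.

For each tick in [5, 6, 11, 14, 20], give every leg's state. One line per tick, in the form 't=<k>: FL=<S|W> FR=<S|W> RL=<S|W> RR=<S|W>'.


t=5: phase=(14,11,10,3) vs β=4 → FL=W FR=W RL=W RR=S
t=6: phase=(15,12,11,4) vs β=4 → FL=W FR=W RL=W RR=W
t=11: phase=(4,1,0,9) vs β=4 → FL=W FR=S RL=S RR=W
t=14: phase=(7,4,3,12) vs β=4 → FL=W FR=W RL=S RR=W
t=20: phase=(13,10,9,2) vs β=4 → FL=W FR=W RL=W RR=S

t=5: FL=W FR=W RL=W RR=S
t=6: FL=W FR=W RL=W RR=W
t=11: FL=W FR=S RL=S RR=W
t=14: FL=W FR=W RL=S RR=W
t=20: FL=W FR=W RL=W RR=S


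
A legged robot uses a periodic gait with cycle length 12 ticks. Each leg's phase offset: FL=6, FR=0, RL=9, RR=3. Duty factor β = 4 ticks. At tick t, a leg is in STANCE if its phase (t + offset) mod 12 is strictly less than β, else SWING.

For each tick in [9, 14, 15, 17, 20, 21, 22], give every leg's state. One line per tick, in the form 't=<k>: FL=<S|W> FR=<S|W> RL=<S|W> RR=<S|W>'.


t=9: phase=(3,9,6,0) vs β=4 → FL=S FR=W RL=W RR=S
t=14: phase=(8,2,11,5) vs β=4 → FL=W FR=S RL=W RR=W
t=15: phase=(9,3,0,6) vs β=4 → FL=W FR=S RL=S RR=W
t=17: phase=(11,5,2,8) vs β=4 → FL=W FR=W RL=S RR=W
t=20: phase=(2,8,5,11) vs β=4 → FL=S FR=W RL=W RR=W
t=21: phase=(3,9,6,0) vs β=4 → FL=S FR=W RL=W RR=S
t=22: phase=(4,10,7,1) vs β=4 → FL=W FR=W RL=W RR=S

t=9: FL=S FR=W RL=W RR=S
t=14: FL=W FR=S RL=W RR=W
t=15: FL=W FR=S RL=S RR=W
t=17: FL=W FR=W RL=S RR=W
t=20: FL=S FR=W RL=W RR=W
t=21: FL=S FR=W RL=W RR=S
t=22: FL=W FR=W RL=W RR=S


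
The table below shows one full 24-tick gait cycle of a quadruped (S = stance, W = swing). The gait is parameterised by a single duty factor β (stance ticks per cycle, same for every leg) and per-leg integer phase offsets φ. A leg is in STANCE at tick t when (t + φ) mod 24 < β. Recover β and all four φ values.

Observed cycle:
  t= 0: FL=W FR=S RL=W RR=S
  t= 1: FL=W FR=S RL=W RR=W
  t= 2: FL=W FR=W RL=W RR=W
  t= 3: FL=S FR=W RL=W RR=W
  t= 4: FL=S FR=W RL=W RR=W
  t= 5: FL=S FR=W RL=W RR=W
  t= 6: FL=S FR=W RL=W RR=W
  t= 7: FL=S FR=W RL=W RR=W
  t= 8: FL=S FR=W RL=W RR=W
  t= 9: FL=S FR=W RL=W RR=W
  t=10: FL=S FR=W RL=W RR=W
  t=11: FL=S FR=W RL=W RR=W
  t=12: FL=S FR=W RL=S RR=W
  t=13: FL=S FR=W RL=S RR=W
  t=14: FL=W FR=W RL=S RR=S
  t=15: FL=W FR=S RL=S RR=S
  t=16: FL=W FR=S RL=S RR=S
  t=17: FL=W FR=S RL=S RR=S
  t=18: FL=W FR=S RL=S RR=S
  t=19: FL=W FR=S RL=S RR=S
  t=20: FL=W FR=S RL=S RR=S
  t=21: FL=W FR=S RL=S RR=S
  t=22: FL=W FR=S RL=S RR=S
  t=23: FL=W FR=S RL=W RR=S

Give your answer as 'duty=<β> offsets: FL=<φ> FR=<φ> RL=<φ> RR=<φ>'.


duty=11 offsets: FL=21 FR=9 RL=12 RR=10

duty β = stance ticks per leg = 11
FL: stance ticks = 11; W→S at t=3 → φ=21
FR: stance ticks = 11; W→S at t=15 → φ=9
RL: stance ticks = 11; W→S at t=12 → φ=12
RR: stance ticks = 11; W→S at t=14 → φ=10


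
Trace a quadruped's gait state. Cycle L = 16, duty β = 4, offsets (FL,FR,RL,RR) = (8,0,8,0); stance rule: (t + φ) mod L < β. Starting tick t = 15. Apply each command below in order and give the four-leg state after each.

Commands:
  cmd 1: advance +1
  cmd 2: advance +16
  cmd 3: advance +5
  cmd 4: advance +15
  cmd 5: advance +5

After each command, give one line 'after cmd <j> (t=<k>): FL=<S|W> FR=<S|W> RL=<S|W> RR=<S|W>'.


start t=15: FL=W FR=W RL=W RR=W
cmd 1: advance +1 → t=16, phase=(8,0,8,0) → FL=W FR=S RL=W RR=S
cmd 2: advance +16 → t=32, phase=(8,0,8,0) → FL=W FR=S RL=W RR=S
cmd 3: advance +5 → t=37, phase=(13,5,13,5) → FL=W FR=W RL=W RR=W
cmd 4: advance +15 → t=52, phase=(12,4,12,4) → FL=W FR=W RL=W RR=W
cmd 5: advance +5 → t=57, phase=(1,9,1,9) → FL=S FR=W RL=S RR=W

after cmd 1 (t=16): FL=W FR=S RL=W RR=S
after cmd 2 (t=32): FL=W FR=S RL=W RR=S
after cmd 3 (t=37): FL=W FR=W RL=W RR=W
after cmd 4 (t=52): FL=W FR=W RL=W RR=W
after cmd 5 (t=57): FL=S FR=W RL=S RR=W


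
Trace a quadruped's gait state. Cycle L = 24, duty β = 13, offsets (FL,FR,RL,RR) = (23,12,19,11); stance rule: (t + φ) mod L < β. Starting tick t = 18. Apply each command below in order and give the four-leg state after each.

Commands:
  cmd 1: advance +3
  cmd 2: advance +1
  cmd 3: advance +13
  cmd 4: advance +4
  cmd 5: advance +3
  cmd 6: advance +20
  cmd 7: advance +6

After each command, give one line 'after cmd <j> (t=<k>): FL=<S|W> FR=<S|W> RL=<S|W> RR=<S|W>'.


after cmd 1 (t=21): FL=W FR=S RL=W RR=S
after cmd 2 (t=22): FL=W FR=S RL=W RR=S
after cmd 3 (t=35): FL=S FR=W RL=S RR=W
after cmd 4 (t=39): FL=W FR=S RL=S RR=S
after cmd 5 (t=42): FL=W FR=S RL=W RR=S
after cmd 6 (t=62): FL=W FR=S RL=S RR=S
after cmd 7 (t=68): FL=W FR=S RL=W RR=S

start t=18: FL=W FR=S RL=W RR=S
cmd 1: advance +3 → t=21, phase=(20,9,16,8) → FL=W FR=S RL=W RR=S
cmd 2: advance +1 → t=22, phase=(21,10,17,9) → FL=W FR=S RL=W RR=S
cmd 3: advance +13 → t=35, phase=(10,23,6,22) → FL=S FR=W RL=S RR=W
cmd 4: advance +4 → t=39, phase=(14,3,10,2) → FL=W FR=S RL=S RR=S
cmd 5: advance +3 → t=42, phase=(17,6,13,5) → FL=W FR=S RL=W RR=S
cmd 6: advance +20 → t=62, phase=(13,2,9,1) → FL=W FR=S RL=S RR=S
cmd 7: advance +6 → t=68, phase=(19,8,15,7) → FL=W FR=S RL=W RR=S


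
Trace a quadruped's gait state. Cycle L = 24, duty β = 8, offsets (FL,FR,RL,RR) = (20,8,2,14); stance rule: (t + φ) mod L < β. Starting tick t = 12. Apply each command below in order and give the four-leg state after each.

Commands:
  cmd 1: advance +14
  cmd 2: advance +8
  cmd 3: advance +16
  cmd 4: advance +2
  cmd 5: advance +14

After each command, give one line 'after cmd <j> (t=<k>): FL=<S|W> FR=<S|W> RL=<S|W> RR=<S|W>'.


start t=12: FL=W FR=W RL=W RR=S
cmd 1: advance +14 → t=26, phase=(22,10,4,16) → FL=W FR=W RL=S RR=W
cmd 2: advance +8 → t=34, phase=(6,18,12,0) → FL=S FR=W RL=W RR=S
cmd 3: advance +16 → t=50, phase=(22,10,4,16) → FL=W FR=W RL=S RR=W
cmd 4: advance +2 → t=52, phase=(0,12,6,18) → FL=S FR=W RL=S RR=W
cmd 5: advance +14 → t=66, phase=(14,2,20,8) → FL=W FR=S RL=W RR=W

after cmd 1 (t=26): FL=W FR=W RL=S RR=W
after cmd 2 (t=34): FL=S FR=W RL=W RR=S
after cmd 3 (t=50): FL=W FR=W RL=S RR=W
after cmd 4 (t=52): FL=S FR=W RL=S RR=W
after cmd 5 (t=66): FL=W FR=S RL=W RR=W


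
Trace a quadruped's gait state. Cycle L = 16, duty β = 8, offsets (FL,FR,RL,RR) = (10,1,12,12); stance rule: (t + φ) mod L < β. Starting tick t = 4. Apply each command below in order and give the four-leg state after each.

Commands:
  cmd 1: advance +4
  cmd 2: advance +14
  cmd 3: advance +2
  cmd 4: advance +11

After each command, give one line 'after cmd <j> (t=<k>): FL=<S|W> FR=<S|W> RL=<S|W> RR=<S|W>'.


start t=4: FL=W FR=S RL=S RR=S
cmd 1: advance +4 → t=8, phase=(2,9,4,4) → FL=S FR=W RL=S RR=S
cmd 2: advance +14 → t=22, phase=(0,7,2,2) → FL=S FR=S RL=S RR=S
cmd 3: advance +2 → t=24, phase=(2,9,4,4) → FL=S FR=W RL=S RR=S
cmd 4: advance +11 → t=35, phase=(13,4,15,15) → FL=W FR=S RL=W RR=W

after cmd 1 (t=8): FL=S FR=W RL=S RR=S
after cmd 2 (t=22): FL=S FR=S RL=S RR=S
after cmd 3 (t=24): FL=S FR=W RL=S RR=S
after cmd 4 (t=35): FL=W FR=S RL=W RR=W


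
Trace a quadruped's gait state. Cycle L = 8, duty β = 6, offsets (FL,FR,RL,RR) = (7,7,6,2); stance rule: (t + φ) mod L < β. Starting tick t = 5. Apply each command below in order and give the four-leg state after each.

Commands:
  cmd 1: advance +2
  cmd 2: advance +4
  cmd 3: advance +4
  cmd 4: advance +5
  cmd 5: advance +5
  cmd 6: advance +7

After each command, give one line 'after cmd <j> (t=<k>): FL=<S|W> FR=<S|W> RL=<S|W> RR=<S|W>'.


start t=5: FL=S FR=S RL=S RR=W
cmd 1: advance +2 → t=7, phase=(6,6,5,1) → FL=W FR=W RL=S RR=S
cmd 2: advance +4 → t=11, phase=(2,2,1,5) → FL=S FR=S RL=S RR=S
cmd 3: advance +4 → t=15, phase=(6,6,5,1) → FL=W FR=W RL=S RR=S
cmd 4: advance +5 → t=20, phase=(3,3,2,6) → FL=S FR=S RL=S RR=W
cmd 5: advance +5 → t=25, phase=(0,0,7,3) → FL=S FR=S RL=W RR=S
cmd 6: advance +7 → t=32, phase=(7,7,6,2) → FL=W FR=W RL=W RR=S

after cmd 1 (t=7): FL=W FR=W RL=S RR=S
after cmd 2 (t=11): FL=S FR=S RL=S RR=S
after cmd 3 (t=15): FL=W FR=W RL=S RR=S
after cmd 4 (t=20): FL=S FR=S RL=S RR=W
after cmd 5 (t=25): FL=S FR=S RL=W RR=S
after cmd 6 (t=32): FL=W FR=W RL=W RR=S


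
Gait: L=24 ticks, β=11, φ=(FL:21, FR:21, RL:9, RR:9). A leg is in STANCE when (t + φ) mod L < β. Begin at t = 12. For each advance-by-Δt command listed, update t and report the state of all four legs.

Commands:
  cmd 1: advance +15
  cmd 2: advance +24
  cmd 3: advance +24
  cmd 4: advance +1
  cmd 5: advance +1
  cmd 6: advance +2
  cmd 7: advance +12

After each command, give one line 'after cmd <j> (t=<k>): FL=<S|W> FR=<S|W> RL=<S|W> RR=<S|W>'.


start t=12: FL=S FR=S RL=W RR=W
cmd 1: advance +15 → t=27, phase=(0,0,12,12) → FL=S FR=S RL=W RR=W
cmd 2: advance +24 → t=51, phase=(0,0,12,12) → FL=S FR=S RL=W RR=W
cmd 3: advance +24 → t=75, phase=(0,0,12,12) → FL=S FR=S RL=W RR=W
cmd 4: advance +1 → t=76, phase=(1,1,13,13) → FL=S FR=S RL=W RR=W
cmd 5: advance +1 → t=77, phase=(2,2,14,14) → FL=S FR=S RL=W RR=W
cmd 6: advance +2 → t=79, phase=(4,4,16,16) → FL=S FR=S RL=W RR=W
cmd 7: advance +12 → t=91, phase=(16,16,4,4) → FL=W FR=W RL=S RR=S

after cmd 1 (t=27): FL=S FR=S RL=W RR=W
after cmd 2 (t=51): FL=S FR=S RL=W RR=W
after cmd 3 (t=75): FL=S FR=S RL=W RR=W
after cmd 4 (t=76): FL=S FR=S RL=W RR=W
after cmd 5 (t=77): FL=S FR=S RL=W RR=W
after cmd 6 (t=79): FL=S FR=S RL=W RR=W
after cmd 7 (t=91): FL=W FR=W RL=S RR=S


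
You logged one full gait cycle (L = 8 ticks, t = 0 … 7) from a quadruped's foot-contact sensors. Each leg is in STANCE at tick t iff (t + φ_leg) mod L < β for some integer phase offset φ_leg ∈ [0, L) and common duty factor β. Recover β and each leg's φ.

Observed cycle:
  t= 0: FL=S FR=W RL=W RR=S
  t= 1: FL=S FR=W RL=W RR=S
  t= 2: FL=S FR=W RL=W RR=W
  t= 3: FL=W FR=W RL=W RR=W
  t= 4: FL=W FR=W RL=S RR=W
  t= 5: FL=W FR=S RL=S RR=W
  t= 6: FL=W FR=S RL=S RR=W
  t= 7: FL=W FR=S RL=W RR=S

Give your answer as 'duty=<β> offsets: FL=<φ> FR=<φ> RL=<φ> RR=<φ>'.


duty=3 offsets: FL=0 FR=3 RL=4 RR=1

duty β = stance ticks per leg = 3
FL: stance ticks = 3; W→S at t=0 → φ=0
FR: stance ticks = 3; W→S at t=5 → φ=3
RL: stance ticks = 3; W→S at t=4 → φ=4
RR: stance ticks = 3; W→S at t=7 → φ=1


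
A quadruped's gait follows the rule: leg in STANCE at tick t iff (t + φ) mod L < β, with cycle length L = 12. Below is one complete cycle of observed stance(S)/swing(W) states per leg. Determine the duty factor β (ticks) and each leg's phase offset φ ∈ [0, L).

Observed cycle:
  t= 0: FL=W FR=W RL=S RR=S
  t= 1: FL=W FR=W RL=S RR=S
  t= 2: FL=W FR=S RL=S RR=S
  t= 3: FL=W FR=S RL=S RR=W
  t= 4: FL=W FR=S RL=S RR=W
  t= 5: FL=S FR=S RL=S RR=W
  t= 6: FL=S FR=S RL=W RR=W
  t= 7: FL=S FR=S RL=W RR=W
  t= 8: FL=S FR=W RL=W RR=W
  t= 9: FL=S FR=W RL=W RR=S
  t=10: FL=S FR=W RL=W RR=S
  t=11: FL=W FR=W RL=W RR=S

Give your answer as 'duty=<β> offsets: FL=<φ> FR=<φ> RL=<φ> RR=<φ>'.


duty β = stance ticks per leg = 6
FL: stance ticks = 6; W→S at t=5 → φ=7
FR: stance ticks = 6; W→S at t=2 → φ=10
RL: stance ticks = 6; W→S at t=0 → φ=0
RR: stance ticks = 6; W→S at t=9 → φ=3

duty=6 offsets: FL=7 FR=10 RL=0 RR=3


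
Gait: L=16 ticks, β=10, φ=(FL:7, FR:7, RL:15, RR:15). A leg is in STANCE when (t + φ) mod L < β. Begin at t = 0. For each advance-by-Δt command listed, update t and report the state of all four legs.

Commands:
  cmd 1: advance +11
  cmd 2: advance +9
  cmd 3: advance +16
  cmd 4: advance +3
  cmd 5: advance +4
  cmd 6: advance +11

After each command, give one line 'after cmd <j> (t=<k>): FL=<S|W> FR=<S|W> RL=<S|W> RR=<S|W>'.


after cmd 1 (t=11): FL=S FR=S RL=W RR=W
after cmd 2 (t=20): FL=W FR=W RL=S RR=S
after cmd 3 (t=36): FL=W FR=W RL=S RR=S
after cmd 4 (t=39): FL=W FR=W RL=S RR=S
after cmd 5 (t=43): FL=S FR=S RL=W RR=W
after cmd 6 (t=54): FL=W FR=W RL=S RR=S

start t=0: FL=S FR=S RL=W RR=W
cmd 1: advance +11 → t=11, phase=(2,2,10,10) → FL=S FR=S RL=W RR=W
cmd 2: advance +9 → t=20, phase=(11,11,3,3) → FL=W FR=W RL=S RR=S
cmd 3: advance +16 → t=36, phase=(11,11,3,3) → FL=W FR=W RL=S RR=S
cmd 4: advance +3 → t=39, phase=(14,14,6,6) → FL=W FR=W RL=S RR=S
cmd 5: advance +4 → t=43, phase=(2,2,10,10) → FL=S FR=S RL=W RR=W
cmd 6: advance +11 → t=54, phase=(13,13,5,5) → FL=W FR=W RL=S RR=S


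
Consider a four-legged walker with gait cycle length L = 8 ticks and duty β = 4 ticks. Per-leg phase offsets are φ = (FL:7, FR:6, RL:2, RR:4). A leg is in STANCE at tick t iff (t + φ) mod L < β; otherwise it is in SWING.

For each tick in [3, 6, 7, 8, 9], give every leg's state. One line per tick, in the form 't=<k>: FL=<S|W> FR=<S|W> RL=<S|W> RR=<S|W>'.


t=3: phase=(2,1,5,7) vs β=4 → FL=S FR=S RL=W RR=W
t=6: phase=(5,4,0,2) vs β=4 → FL=W FR=W RL=S RR=S
t=7: phase=(6,5,1,3) vs β=4 → FL=W FR=W RL=S RR=S
t=8: phase=(7,6,2,4) vs β=4 → FL=W FR=W RL=S RR=W
t=9: phase=(0,7,3,5) vs β=4 → FL=S FR=W RL=S RR=W

t=3: FL=S FR=S RL=W RR=W
t=6: FL=W FR=W RL=S RR=S
t=7: FL=W FR=W RL=S RR=S
t=8: FL=W FR=W RL=S RR=W
t=9: FL=S FR=W RL=S RR=W
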